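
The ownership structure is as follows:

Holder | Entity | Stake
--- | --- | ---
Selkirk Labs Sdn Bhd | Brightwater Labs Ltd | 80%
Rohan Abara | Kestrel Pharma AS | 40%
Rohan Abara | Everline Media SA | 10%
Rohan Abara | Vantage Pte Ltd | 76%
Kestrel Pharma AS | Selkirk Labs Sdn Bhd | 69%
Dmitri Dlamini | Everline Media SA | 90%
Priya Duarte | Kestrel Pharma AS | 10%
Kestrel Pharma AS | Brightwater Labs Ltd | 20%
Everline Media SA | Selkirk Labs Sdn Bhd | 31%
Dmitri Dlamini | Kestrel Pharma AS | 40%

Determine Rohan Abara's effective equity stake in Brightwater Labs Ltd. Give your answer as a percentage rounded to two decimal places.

32.56%

Rohan reaches Brightwater along 3 paths.
Via Kestrel → Selkirk: 40% × 69% × 80% = 22.08%.
Via Everline → Selkirk: 10% × 31% × 80% = 2.48%.
Via Kestrel: 40% × 20% = 8%.
Total: 22.08% + 2.48% + 8% = 32.56%.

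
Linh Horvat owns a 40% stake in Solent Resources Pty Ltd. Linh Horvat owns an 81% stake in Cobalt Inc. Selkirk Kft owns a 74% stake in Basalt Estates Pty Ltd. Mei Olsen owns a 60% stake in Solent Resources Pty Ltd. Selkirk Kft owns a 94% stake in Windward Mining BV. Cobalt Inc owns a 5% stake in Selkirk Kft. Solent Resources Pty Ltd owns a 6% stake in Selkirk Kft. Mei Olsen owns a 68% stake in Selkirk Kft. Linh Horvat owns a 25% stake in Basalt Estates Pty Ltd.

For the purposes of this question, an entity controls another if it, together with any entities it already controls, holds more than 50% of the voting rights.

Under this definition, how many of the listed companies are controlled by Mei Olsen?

4

Mei holds 60% of Solent, so Mei controls Solent.
Solent and Mei together hold 6% + 68% = 74% of Selkirk, so Mei controls Selkirk.
Selkirk holds 74% of Basalt, so Mei controls Basalt.
Selkirk holds 94% of Windward, so Mei controls Windward.
No other company's threshold is met.
Mei controls 4 companies.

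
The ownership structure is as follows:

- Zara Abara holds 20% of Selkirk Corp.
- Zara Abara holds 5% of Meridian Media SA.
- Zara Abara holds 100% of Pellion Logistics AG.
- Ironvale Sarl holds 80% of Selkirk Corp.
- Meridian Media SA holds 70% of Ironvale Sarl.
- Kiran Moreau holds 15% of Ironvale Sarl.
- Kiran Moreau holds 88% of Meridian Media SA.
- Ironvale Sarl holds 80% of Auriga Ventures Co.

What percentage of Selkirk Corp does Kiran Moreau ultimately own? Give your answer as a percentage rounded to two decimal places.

Kiran reaches Selkirk along 2 paths.
Via Meridian → Ironvale: 88% × 70% × 80% = 49.28%.
Via Ironvale: 15% × 80% = 12%.
Total: 49.28% + 12% = 61.28%.

61.28%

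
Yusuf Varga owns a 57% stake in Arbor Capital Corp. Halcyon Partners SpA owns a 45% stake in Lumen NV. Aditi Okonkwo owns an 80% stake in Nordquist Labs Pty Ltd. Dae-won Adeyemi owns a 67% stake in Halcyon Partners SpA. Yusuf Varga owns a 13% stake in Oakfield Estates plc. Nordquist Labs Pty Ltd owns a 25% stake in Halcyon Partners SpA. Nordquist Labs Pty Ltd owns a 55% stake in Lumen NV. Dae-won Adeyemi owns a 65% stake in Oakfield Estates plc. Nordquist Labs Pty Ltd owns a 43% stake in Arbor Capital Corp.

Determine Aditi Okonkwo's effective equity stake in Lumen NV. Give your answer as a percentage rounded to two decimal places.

53.00%

Aditi reaches Lumen along 2 paths.
Via Nordquist → Halcyon: 80% × 25% × 45% = 9%.
Via Nordquist: 80% × 55% = 44%.
Total: 9% + 44% = 53%.
Rounded: 53.00%.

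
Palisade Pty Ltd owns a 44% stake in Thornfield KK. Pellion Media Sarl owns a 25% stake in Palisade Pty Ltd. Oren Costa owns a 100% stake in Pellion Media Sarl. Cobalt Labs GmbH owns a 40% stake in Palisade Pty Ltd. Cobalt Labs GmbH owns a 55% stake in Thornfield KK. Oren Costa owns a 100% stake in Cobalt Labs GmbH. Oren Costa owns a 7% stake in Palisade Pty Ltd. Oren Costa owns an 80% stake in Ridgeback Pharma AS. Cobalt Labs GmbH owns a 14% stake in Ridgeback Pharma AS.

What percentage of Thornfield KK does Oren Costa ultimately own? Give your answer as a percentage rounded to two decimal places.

86.68%

Oren reaches Thornfield along 4 paths.
Via Cobalt: 100% × 55% = 55%.
Via Palisade: 7% × 44% = 3.08%.
Via Pellion → Palisade: 100% × 25% × 44% = 11%.
Via Cobalt → Palisade: 100% × 40% × 44% = 17.6%.
Total: 55% + 3.08% + 11% + 17.6% = 86.68%.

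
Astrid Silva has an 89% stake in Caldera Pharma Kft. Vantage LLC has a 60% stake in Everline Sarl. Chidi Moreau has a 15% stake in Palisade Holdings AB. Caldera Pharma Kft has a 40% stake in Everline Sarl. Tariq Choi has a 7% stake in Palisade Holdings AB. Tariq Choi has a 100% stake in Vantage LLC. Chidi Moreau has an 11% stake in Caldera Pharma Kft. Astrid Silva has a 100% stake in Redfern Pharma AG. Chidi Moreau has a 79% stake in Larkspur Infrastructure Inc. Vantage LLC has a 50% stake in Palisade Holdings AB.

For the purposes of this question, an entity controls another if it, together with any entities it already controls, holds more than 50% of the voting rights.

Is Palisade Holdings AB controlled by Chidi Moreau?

Chidi holds 79% of Larkspur, so Chidi controls Larkspur.
In Palisade, Chidi's side holds only 15%, not > 50%.
So Chidi does not control Palisade.

No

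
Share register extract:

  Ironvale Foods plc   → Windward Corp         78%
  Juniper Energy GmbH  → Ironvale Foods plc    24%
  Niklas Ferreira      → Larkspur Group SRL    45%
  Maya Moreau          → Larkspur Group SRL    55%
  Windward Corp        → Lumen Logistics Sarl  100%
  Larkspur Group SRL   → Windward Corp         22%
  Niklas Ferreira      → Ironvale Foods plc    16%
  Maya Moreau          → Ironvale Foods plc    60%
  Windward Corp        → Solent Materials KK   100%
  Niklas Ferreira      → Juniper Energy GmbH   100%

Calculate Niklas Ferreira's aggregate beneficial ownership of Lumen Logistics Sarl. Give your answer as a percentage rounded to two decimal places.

41.10%

Niklas reaches Lumen along 3 paths.
Via Larkspur → Windward: 45% × 22% × 100% = 9.9%.
Via Ironvale → Windward: 16% × 78% × 100% = 12.48%.
Via Juniper → Ironvale → Windward: 100% × 24% × 78% × 100% = 18.72%.
Total: 9.9% + 12.48% + 18.72% = 41.1%.
Rounded: 41.10%.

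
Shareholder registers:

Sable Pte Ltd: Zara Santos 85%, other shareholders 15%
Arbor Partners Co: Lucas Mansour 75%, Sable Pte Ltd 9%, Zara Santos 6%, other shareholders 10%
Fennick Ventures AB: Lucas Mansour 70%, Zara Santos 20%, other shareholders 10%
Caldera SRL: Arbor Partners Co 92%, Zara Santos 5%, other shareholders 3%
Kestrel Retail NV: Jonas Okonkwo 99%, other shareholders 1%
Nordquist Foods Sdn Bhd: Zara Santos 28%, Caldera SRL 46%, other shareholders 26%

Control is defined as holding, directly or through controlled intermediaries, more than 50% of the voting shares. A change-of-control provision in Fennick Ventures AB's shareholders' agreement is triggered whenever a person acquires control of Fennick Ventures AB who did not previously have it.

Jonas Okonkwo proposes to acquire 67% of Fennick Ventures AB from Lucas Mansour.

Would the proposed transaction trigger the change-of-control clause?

The purchase adds only to Jonas's holdings (Lucas's stake shrinks), so Jonas is the only person who could newly come to control Fennick.
Jonas holds 99% of Kestrel, so Jonas controls Kestrel.
Neither Jonas nor any entity Jonas controls holds any voting interest in Fennick.
So before the transaction, Jonas does not control Fennick.
After the purchase, Jonas holds 67% of Fennick directly, and Lucas's stake falls to 3%.
Jonas holds 67% of Fennick, so Jonas controls Fennick.
Jonas did not control Fennick before and does after, so the clause is triggered.

Yes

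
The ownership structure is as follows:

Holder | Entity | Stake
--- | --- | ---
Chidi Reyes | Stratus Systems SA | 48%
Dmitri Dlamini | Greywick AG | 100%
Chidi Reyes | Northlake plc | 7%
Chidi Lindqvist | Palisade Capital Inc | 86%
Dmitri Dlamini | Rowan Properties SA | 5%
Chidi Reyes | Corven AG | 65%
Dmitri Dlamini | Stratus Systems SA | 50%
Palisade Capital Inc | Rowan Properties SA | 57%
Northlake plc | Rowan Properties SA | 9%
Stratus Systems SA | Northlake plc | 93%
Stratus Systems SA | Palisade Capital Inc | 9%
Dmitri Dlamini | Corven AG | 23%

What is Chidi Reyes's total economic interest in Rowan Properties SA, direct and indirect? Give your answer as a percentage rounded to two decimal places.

Chidi Reyes reaches Rowan along 3 paths.
Via Stratus → Northlake: 48% × 93% × 9% = 4.0176%.
Via Northlake: 7% × 9% = 0.63%.
Via Stratus → Palisade: 48% × 9% × 57% = 2.4624%.
Total: 4.0176% + 0.63% + 2.4624% = 7.11%.

7.11%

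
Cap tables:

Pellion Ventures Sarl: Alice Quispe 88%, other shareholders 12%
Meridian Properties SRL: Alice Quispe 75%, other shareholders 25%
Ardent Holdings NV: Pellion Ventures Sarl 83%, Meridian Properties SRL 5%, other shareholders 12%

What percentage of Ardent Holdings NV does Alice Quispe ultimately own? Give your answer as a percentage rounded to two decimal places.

Alice reaches Ardent along 2 paths.
Via Pellion: 88% × 83% = 73.04%.
Via Meridian: 75% × 5% = 3.75%.
Total: 73.04% + 3.75% = 76.79%.

76.79%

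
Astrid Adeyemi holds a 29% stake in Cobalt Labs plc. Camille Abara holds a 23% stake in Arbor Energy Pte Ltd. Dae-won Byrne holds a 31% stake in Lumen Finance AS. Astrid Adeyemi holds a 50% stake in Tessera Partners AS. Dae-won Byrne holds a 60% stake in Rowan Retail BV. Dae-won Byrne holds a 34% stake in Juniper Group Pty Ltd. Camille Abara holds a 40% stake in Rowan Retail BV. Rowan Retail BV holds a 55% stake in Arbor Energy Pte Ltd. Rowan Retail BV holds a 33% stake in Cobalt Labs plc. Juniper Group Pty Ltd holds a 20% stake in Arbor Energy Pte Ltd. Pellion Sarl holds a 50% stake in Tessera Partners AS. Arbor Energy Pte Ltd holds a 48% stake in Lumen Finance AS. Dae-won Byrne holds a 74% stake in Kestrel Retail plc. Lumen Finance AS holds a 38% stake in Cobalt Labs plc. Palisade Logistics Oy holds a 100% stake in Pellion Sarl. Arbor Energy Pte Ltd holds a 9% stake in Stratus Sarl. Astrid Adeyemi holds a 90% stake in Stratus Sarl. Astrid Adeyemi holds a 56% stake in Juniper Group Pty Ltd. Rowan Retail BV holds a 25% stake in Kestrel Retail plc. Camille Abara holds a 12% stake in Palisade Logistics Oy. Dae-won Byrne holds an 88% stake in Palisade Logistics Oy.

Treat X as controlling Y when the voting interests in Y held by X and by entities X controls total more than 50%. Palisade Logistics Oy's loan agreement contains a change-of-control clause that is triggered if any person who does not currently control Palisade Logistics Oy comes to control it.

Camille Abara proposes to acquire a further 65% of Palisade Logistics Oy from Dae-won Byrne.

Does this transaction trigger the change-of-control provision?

The purchase adds only to Camille's holdings (Dae-won's stake shrinks), so Camille is the only person who could newly come to control Palisade.
Camille's largest direct stake is 40% in Rowan, which does not meet the threshold, so Camille controls no company.
In Palisade, Camille's side holds only 12%, not > 50%.
So before the transaction, Camille does not control Palisade.
After the purchase, Camille's direct stake in Palisade rises to 12% + 65% = 77%, and Dae-won's stake falls to 23%.
Camille holds 77% of Palisade, so Camille controls Palisade.
Camille did not control Palisade before and does after, so the clause is triggered.

Yes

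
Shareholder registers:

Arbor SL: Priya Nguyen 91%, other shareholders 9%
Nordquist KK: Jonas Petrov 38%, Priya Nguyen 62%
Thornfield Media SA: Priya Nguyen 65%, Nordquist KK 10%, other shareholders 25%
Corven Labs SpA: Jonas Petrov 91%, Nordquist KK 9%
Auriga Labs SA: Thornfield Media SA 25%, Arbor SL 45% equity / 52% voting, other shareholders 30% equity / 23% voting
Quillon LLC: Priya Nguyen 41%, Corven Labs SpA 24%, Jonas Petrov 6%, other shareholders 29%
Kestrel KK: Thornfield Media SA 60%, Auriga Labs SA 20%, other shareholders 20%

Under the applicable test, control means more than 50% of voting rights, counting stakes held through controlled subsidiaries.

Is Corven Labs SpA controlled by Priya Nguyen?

Priya holds 91% of Arbor, so Priya controls Arbor.
Priya holds 62% of Nordquist, so Priya controls Nordquist.
Priya and Nordquist together hold 65% + 10% = 75% of Thornfield, so Priya controls Thornfield.
Thornfield and Arbor together hold 25% + 52% = 77% of Auriga, so Priya controls Auriga.
Thornfield and Auriga together hold 60% + 20% = 80% of Kestrel, so Priya controls Kestrel.
In Corven, Priya's side holds only 9%, not > 50%.
So Priya does not control Corven.

No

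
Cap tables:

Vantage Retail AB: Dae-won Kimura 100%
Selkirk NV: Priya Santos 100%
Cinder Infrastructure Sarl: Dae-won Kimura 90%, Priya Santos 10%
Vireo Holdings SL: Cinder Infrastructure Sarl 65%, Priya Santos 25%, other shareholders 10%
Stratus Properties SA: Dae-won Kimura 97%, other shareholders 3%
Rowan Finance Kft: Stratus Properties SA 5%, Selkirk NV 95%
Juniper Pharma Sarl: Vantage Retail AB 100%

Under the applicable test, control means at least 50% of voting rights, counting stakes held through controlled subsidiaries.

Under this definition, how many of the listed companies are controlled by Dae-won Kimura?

5

Dae-won holds 100% of Vantage, so Dae-won controls Vantage.
Dae-won holds 90% of Cinder, so Dae-won controls Cinder.
Cinder holds 65% of Vireo, so Dae-won controls Vireo.
Dae-won holds 97% of Stratus, so Dae-won controls Stratus.
Vantage holds 100% of Juniper, so Dae-won controls Juniper.
No other company's threshold is met.
Dae-won controls 5 companies.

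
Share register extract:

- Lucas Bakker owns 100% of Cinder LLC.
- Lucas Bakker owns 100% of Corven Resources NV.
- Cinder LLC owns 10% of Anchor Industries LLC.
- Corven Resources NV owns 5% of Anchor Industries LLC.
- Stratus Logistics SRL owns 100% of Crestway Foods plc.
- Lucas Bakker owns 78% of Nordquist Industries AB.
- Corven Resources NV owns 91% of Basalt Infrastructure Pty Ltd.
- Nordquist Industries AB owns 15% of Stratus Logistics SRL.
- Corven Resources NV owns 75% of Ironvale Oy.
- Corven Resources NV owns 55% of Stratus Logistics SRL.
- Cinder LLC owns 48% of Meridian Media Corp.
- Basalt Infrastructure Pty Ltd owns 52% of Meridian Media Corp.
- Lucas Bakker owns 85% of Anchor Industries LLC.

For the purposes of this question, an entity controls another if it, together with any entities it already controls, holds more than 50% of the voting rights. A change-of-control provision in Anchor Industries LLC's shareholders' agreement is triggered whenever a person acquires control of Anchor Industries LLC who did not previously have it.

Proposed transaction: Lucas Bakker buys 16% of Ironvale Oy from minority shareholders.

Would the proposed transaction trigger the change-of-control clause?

No

The purchase changes only Lucas's holdings, so Lucas is the only person who could newly come to control Anchor.
Lucas holds 100% of Corven, so Lucas controls Corven.
Lucas holds 100% of Cinder, so Lucas controls Cinder.
Cinder and Lucas and Corven together hold 10% + 85% + 5% = 100% of Anchor, so Lucas controls Anchor.
So Lucas already controls Anchor before the transaction.
After the purchase, Lucas holds 16% of Ironvale directly.
Lucas controlled Anchor already, so this is not a new person acquiring control; every other person's position is unchanged or reduced.
No new person acquires control, so the clause is not triggered.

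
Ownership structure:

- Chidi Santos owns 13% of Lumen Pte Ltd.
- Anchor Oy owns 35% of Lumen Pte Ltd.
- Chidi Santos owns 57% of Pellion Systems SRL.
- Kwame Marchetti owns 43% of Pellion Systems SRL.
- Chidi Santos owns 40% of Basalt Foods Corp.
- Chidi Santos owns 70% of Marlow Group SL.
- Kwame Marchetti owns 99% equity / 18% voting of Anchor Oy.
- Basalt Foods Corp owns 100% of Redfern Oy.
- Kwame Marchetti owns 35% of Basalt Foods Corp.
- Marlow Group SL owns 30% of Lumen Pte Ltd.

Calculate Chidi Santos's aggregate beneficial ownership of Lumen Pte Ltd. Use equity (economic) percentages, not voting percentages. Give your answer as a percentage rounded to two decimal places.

Chidi reaches Lumen along 2 paths.
Direct stake: 13% = 13%.
Via Marlow: 70% × 30% = 21%.
Total: 13% + 21% = 34%.
Rounded: 34.00%.

34.00%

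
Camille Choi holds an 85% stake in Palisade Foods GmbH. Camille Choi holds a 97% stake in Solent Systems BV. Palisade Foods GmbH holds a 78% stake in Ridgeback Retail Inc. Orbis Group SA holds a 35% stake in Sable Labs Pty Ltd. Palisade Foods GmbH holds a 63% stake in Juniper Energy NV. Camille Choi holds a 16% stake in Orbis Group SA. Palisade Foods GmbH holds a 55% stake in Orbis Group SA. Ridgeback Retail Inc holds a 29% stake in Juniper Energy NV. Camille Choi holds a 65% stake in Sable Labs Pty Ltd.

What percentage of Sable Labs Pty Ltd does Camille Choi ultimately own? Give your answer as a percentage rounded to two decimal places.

Camille reaches Sable along 3 paths.
Direct stake: 65% = 65%.
Via Palisade → Orbis: 85% × 55% × 35% = 16.3625%.
Via Orbis: 16% × 35% = 5.6%.
Total: 65% + 16.3625% + 5.6% = 86.9625%.
Rounded: 86.96%.

86.96%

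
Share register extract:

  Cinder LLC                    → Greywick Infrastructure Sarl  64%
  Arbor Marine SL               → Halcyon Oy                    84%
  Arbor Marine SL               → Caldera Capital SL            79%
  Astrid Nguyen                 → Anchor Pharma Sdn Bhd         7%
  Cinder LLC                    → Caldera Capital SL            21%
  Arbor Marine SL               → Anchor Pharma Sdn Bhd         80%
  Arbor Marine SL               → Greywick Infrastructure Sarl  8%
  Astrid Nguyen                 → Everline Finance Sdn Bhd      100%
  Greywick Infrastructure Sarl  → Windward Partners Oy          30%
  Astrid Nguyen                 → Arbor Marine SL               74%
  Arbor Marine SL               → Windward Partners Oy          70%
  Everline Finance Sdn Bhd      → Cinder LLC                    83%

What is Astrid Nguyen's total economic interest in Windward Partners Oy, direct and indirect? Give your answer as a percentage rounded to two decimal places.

69.51%

Astrid reaches Windward along 3 paths.
Via Arbor → Greywick: 74% × 8% × 30% = 1.776%.
Via Everline → Cinder → Greywick: 100% × 83% × 64% × 30% = 15.936%.
Via Arbor: 74% × 70% = 51.8%.
Total: 1.776% + 15.936% + 51.8% = 69.512%.
Rounded: 69.51%.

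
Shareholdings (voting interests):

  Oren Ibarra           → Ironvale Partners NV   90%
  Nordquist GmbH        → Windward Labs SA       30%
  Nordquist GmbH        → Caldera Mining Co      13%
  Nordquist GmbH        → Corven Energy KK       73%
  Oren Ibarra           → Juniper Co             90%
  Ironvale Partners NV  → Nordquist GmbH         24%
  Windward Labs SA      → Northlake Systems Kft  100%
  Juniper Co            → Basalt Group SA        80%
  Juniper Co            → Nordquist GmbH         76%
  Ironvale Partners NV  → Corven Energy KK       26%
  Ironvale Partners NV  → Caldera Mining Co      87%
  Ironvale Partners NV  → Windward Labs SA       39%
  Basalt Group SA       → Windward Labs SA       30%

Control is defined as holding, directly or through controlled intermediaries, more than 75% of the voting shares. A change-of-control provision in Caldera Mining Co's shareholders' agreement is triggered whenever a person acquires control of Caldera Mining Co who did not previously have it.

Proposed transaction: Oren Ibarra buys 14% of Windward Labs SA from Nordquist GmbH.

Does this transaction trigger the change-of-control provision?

No

The purchase adds only to Oren's holdings (Nordquist's stake shrinks), so Oren is the only person who could newly come to control Caldera.
Oren holds 90% of Juniper, so Oren controls Juniper.
Oren holds 90% of Ironvale, so Oren controls Ironvale.
Juniper and Ironvale together hold 76% + 24% = 100% of Nordquist, so Oren controls Nordquist.
Ironvale and Nordquist together hold 87% + 13% = 100% of Caldera, so Oren controls Caldera.
So Oren already controls Caldera before the transaction.
After the purchase, Oren holds 14% of Windward directly, and Nordquist's stake falls to 16%.
Oren controlled Caldera already, so this is not a new person acquiring control; every other person's position is unchanged or reduced.
No new person acquires control, so the clause is not triggered.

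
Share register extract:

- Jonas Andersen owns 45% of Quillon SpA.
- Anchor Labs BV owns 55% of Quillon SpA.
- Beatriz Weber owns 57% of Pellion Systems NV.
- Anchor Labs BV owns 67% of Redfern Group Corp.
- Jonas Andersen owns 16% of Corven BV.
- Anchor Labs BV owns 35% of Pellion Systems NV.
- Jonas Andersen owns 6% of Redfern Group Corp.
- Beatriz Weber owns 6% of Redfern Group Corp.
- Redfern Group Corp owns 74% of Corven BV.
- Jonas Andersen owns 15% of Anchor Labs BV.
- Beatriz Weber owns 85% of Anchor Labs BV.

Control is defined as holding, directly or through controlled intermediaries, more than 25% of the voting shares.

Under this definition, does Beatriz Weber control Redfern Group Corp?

Yes

Beatriz holds 85% of Anchor, so Beatriz controls Anchor.
Beatriz and Anchor together hold 6% + 67% = 73% of Redfern, so Beatriz controls Redfern.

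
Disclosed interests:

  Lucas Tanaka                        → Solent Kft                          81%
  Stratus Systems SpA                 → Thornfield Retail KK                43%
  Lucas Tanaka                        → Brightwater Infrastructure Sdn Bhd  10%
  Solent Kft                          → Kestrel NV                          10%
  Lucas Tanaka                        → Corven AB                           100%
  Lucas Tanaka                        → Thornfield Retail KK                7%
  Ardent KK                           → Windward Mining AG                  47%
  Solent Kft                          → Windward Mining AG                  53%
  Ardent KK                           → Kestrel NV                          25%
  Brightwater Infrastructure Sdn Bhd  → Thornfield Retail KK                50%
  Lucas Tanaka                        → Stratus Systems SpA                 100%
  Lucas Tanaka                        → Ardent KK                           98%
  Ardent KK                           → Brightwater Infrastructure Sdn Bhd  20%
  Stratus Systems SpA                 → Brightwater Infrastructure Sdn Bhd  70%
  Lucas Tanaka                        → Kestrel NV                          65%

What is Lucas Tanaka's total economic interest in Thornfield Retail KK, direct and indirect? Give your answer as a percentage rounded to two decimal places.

Lucas reaches Thornfield along 5 paths.
Via Brightwater: 10% × 50% = 5%.
Via Stratus → Brightwater: 100% × 70% × 50% = 35%.
Via Ardent → Brightwater: 98% × 20% × 50% = 9.8%.
Direct stake: 7% = 7%.
Via Stratus: 100% × 43% = 43%.
Total: 5% + 35% + 9.8% + 7% + 43% = 99.8%.
Rounded: 99.80%.

99.80%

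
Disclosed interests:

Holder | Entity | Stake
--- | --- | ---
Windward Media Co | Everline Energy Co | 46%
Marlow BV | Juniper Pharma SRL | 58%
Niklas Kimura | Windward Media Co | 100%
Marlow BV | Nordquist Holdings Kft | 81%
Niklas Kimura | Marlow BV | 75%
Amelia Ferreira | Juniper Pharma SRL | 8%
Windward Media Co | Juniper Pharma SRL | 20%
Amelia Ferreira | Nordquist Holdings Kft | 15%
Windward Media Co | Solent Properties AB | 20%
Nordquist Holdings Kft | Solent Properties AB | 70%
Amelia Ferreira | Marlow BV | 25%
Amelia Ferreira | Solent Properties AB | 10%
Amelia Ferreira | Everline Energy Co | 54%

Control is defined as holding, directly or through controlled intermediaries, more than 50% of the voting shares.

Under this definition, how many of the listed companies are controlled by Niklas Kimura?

Niklas holds 75% of Marlow, so Niklas controls Marlow.
Marlow holds 81% of Nordquist, so Niklas controls Nordquist.
Niklas holds 100% of Windward, so Niklas controls Windward.
Windward and Nordquist together hold 20% + 70% = 90% of Solent, so Niklas controls Solent.
Windward and Marlow together hold 20% + 58% = 78% of Juniper, so Niklas controls Juniper.
No other company's threshold is met.
Niklas controls 5 companies.

5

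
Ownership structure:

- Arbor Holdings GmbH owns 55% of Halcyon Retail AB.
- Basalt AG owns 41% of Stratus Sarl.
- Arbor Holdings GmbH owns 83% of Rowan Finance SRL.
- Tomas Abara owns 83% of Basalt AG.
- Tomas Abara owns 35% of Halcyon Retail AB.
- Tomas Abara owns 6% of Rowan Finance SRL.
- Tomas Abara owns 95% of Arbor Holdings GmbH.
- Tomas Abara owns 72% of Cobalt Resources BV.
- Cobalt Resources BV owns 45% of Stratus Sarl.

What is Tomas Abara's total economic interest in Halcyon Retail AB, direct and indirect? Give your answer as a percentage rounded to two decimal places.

87.25%

Tomas reaches Halcyon along 2 paths.
Via Arbor: 95% × 55% = 52.25%.
Direct stake: 35% = 35%.
Total: 52.25% + 35% = 87.25%.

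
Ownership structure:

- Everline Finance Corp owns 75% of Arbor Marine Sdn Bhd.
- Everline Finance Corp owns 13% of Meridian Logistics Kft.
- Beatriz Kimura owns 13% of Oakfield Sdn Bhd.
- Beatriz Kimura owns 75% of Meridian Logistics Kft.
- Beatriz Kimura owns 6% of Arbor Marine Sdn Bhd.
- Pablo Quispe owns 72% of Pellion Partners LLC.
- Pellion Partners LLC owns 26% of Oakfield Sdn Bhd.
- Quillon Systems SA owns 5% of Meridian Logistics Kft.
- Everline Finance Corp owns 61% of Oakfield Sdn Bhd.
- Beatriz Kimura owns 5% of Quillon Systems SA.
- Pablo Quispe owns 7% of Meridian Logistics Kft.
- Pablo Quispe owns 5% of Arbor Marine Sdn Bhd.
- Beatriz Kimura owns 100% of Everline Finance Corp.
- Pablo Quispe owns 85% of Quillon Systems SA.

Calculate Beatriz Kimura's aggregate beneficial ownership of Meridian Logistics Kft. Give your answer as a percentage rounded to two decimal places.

Beatriz reaches Meridian along 3 paths.
Direct stake: 75% = 75%.
Via Quillon: 5% × 5% = 0.25%.
Via Everline: 100% × 13% = 13%.
Total: 75% + 0.25% + 13% = 88.25%.

88.25%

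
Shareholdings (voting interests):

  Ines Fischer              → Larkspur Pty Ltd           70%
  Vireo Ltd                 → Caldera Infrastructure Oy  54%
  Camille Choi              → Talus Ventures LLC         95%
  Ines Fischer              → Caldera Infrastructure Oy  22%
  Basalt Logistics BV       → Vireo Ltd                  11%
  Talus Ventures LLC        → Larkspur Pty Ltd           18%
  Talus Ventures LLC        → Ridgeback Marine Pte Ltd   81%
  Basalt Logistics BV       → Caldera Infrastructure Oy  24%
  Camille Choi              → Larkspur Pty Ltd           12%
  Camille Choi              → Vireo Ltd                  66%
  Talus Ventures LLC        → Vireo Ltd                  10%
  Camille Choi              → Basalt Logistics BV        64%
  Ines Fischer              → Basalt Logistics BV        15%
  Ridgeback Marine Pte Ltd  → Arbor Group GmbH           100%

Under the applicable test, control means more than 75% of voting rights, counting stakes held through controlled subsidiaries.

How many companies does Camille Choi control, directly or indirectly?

Camille holds 95% of Talus, so Camille controls Talus.
Talus and Camille together hold 10% + 66% = 76% of Vireo, so Camille controls Vireo.
Talus holds 81% of Ridgeback, so Camille controls Ridgeback.
Ridgeback holds 100% of Arbor, so Camille controls Arbor.
No other company's threshold is met.
Camille controls 4 companies.

4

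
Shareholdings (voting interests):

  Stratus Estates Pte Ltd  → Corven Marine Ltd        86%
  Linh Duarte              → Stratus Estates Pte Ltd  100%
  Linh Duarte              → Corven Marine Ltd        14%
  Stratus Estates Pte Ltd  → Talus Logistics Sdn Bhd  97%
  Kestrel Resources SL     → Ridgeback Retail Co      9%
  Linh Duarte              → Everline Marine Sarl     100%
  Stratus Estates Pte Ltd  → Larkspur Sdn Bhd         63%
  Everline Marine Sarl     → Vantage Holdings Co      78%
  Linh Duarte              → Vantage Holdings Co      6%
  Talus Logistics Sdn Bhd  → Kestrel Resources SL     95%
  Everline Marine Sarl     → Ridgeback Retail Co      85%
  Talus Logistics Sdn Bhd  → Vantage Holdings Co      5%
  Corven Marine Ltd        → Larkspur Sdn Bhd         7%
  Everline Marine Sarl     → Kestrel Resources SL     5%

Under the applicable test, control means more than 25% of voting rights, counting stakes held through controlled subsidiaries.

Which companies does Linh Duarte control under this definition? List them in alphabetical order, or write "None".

Linh holds 100% of Stratus, so Linh controls Stratus.
Linh holds 100% of Everline, so Linh controls Everline.
Stratus holds 97% of Talus, so Linh controls Talus.
Linh and Stratus together hold 14% + 86% = 100% of Corven, so Linh controls Corven.
Talus and Everline and Linh together hold 5% + 78% + 6% = 89% of Vantage, so Linh controls Vantage.
Everline and Talus together hold 5% + 95% = 100% of Kestrel, so Linh controls Kestrel.
Kestrel and Everline together hold 9% + 85% = 94% of Ridgeback, so Linh controls Ridgeback.
Stratus and Corven together hold 63% + 7% = 70% of Larkspur, so Linh controls Larkspur.

Corven Marine Ltd, Everline Marine Sarl, Kestrel Resources SL, Larkspur Sdn Bhd, Ridgeback Retail Co, Stratus Estates Pte Ltd, Talus Logistics Sdn Bhd, Vantage Holdings Co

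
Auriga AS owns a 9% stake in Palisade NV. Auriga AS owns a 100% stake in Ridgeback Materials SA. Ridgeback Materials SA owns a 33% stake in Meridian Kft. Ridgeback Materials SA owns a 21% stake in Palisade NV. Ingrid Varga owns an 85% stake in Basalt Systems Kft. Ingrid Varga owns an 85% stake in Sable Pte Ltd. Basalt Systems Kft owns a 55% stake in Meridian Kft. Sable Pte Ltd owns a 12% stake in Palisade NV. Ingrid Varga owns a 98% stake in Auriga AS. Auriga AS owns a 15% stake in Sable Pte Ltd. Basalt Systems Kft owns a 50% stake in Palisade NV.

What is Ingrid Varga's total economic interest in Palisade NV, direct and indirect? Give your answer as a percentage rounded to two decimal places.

83.86%

Ingrid reaches Palisade along 5 paths.
Via Auriga: 98% × 9% = 8.82%.
Via Basalt: 85% × 50% = 42.5%.
Via Auriga → Ridgeback: 98% × 100% × 21% = 20.58%.
Via Sable: 85% × 12% = 10.2%.
Via Auriga → Sable: 98% × 15% × 12% = 1.764%.
Total: 8.82% + 42.5% + 20.58% + 10.2% + 1.764% = 83.864%.
Rounded: 83.86%.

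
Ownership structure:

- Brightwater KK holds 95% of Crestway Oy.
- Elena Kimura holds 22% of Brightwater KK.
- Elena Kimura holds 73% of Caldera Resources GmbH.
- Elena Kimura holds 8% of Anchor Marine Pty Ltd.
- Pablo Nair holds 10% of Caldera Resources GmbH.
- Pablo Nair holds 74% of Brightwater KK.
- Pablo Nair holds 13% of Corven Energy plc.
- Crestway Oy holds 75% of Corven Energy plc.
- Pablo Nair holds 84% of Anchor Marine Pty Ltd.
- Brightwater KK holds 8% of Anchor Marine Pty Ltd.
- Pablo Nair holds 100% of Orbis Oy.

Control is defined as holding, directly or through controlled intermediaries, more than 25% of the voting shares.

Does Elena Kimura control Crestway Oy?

No

Elena holds 73% of Caldera, so Elena controls Caldera.
Neither Elena nor any entity Elena controls holds any voting interest in Crestway.
So Elena does not control Crestway.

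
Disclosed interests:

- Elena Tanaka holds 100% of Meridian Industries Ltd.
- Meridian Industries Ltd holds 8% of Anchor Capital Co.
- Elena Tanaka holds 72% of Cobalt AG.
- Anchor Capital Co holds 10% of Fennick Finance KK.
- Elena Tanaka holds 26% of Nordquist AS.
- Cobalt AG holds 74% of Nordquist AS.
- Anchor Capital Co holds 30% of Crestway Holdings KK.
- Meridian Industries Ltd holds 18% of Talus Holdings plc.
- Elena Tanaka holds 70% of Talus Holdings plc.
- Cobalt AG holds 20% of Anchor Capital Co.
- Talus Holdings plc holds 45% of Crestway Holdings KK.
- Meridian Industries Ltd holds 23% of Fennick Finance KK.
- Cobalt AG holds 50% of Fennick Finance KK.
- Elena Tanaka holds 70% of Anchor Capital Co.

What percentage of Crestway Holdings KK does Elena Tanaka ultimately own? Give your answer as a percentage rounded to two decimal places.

Elena reaches Crestway along 5 paths.
Via Meridian → Anchor: 100% × 8% × 30% = 2.4%.
Via Cobalt → Anchor: 72% × 20% × 30% = 4.32%.
Via Anchor: 70% × 30% = 21%.
Via Talus: 70% × 45% = 31.5%.
Via Meridian → Talus: 100% × 18% × 45% = 8.1%.
Total: 2.4% + 4.32% + 21% + 31.5% + 8.1% = 67.32%.

67.32%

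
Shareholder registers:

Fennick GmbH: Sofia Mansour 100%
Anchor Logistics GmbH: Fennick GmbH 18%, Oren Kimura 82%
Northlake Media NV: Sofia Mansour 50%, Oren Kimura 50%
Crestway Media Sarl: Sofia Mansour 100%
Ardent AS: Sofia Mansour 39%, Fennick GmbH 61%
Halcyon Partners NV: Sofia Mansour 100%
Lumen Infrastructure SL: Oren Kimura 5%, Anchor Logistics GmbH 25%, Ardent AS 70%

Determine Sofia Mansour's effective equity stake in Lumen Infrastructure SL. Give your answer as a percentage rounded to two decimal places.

Sofia reaches Lumen along 3 paths.
Via Fennick → Anchor: 100% × 18% × 25% = 4.5%.
Via Ardent: 39% × 70% = 27.3%.
Via Fennick → Ardent: 100% × 61% × 70% = 42.7%.
Total: 4.5% + 27.3% + 42.7% = 74.5%.
Rounded: 74.50%.

74.50%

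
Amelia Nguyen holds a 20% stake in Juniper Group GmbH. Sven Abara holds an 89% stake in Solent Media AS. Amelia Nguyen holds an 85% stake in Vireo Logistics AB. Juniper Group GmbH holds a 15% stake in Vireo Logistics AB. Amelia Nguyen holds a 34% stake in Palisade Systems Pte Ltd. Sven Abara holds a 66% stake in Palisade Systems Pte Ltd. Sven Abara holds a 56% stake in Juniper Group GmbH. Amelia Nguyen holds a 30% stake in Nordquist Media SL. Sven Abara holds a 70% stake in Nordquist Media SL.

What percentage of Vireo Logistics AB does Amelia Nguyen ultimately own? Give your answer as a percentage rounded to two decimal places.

88.00%

Amelia reaches Vireo along 2 paths.
Via Juniper: 20% × 15% = 3%.
Direct stake: 85% = 85%.
Total: 3% + 85% = 88%.
Rounded: 88.00%.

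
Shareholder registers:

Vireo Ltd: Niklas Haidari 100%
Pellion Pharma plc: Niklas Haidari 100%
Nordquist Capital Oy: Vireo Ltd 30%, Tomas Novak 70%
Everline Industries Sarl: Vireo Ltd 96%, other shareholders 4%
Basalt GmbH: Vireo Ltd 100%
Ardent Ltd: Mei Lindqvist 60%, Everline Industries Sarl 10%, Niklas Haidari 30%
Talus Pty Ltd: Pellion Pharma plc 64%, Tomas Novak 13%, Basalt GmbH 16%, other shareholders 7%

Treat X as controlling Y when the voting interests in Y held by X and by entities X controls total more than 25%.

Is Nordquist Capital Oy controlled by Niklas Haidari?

Yes

Niklas holds 100% of Vireo, so Niklas controls Vireo.
Vireo holds 30% of Nordquist, so Niklas controls Nordquist.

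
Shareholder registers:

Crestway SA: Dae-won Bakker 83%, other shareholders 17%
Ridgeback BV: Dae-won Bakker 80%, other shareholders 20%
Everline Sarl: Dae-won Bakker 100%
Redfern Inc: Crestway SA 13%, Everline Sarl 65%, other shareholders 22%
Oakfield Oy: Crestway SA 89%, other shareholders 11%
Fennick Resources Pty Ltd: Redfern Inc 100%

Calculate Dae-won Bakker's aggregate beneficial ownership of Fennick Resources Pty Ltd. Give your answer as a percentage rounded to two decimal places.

Dae-won reaches Fennick along 2 paths.
Via Crestway → Redfern: 83% × 13% × 100% = 10.79%.
Via Everline → Redfern: 100% × 65% × 100% = 65%.
Total: 10.79% + 65% = 75.79%.

75.79%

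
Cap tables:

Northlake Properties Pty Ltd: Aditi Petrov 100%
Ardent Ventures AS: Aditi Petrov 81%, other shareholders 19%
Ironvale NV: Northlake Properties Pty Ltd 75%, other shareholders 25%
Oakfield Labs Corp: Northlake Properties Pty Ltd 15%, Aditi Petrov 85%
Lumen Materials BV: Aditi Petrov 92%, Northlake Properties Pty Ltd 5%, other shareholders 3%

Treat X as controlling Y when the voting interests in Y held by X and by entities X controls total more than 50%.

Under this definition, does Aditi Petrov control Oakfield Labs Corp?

Yes

Aditi holds 100% of Northlake, so Aditi controls Northlake.
Northlake and Aditi together hold 15% + 85% = 100% of Oakfield, so Aditi controls Oakfield.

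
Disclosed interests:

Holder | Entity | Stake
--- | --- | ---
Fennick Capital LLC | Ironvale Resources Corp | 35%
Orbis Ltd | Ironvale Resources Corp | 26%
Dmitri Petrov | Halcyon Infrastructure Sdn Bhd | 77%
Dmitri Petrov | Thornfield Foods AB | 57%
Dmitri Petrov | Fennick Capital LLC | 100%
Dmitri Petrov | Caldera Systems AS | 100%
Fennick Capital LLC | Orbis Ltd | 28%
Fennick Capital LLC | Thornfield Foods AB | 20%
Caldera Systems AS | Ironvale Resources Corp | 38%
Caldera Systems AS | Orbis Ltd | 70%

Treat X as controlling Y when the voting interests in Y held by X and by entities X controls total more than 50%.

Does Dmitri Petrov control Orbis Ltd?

Yes

Dmitri holds 100% of Caldera, so Dmitri controls Caldera.
Dmitri holds 100% of Fennick, so Dmitri controls Fennick.
Caldera and Fennick together hold 70% + 28% = 98% of Orbis, so Dmitri controls Orbis.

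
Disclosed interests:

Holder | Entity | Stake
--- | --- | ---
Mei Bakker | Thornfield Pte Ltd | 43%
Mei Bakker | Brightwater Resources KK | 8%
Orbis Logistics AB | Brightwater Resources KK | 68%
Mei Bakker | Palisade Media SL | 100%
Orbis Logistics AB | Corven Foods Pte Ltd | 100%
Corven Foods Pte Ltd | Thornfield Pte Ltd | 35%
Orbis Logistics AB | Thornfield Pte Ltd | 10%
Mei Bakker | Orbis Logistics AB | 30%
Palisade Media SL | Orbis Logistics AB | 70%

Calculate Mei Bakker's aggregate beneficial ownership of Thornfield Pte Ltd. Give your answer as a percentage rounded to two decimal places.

88.00%

Mei reaches Thornfield along 5 paths.
Via Orbis → Corven: 30% × 100% × 35% = 10.5%.
Via Palisade → Orbis → Corven: 100% × 70% × 100% × 35% = 24.5%.
Direct stake: 43% = 43%.
Via Orbis: 30% × 10% = 3%.
Via Palisade → Orbis: 100% × 70% × 10% = 7%.
Total: 10.5% + 24.5% + 43% + 3% + 7% = 88%.
Rounded: 88.00%.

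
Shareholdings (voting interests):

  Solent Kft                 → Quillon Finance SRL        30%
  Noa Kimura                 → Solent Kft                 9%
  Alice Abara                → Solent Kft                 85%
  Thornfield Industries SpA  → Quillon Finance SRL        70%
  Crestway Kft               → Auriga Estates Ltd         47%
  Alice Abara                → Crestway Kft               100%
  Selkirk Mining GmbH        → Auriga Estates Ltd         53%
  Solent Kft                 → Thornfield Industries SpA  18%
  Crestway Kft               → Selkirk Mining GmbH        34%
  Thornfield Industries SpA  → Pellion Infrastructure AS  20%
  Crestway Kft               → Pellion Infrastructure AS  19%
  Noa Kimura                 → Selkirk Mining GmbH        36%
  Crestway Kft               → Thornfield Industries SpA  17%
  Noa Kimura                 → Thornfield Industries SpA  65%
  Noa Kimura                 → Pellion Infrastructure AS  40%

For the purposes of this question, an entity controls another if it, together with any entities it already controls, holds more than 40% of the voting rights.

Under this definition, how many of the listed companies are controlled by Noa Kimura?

Noa holds 65% of Thornfield, so Noa controls Thornfield.
Thornfield holds 70% of Quillon, so Noa controls Quillon.
Noa and Thornfield together hold 40% + 20% = 60% of Pellion, so Noa controls Pellion.
No other company's threshold is met.
Noa controls 3 companies.

3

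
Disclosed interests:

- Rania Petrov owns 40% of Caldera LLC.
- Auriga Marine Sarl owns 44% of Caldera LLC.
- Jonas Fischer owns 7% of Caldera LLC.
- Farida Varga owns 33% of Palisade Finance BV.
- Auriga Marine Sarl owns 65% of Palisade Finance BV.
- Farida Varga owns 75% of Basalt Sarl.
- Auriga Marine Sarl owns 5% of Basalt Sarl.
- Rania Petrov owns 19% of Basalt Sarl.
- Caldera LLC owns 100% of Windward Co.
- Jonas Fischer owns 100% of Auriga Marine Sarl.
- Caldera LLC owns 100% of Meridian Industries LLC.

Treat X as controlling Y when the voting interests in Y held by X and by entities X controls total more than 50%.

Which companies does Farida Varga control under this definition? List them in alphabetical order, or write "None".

Farida holds 75% of Basalt, so Farida controls Basalt.
No other company's threshold is met.

Basalt Sarl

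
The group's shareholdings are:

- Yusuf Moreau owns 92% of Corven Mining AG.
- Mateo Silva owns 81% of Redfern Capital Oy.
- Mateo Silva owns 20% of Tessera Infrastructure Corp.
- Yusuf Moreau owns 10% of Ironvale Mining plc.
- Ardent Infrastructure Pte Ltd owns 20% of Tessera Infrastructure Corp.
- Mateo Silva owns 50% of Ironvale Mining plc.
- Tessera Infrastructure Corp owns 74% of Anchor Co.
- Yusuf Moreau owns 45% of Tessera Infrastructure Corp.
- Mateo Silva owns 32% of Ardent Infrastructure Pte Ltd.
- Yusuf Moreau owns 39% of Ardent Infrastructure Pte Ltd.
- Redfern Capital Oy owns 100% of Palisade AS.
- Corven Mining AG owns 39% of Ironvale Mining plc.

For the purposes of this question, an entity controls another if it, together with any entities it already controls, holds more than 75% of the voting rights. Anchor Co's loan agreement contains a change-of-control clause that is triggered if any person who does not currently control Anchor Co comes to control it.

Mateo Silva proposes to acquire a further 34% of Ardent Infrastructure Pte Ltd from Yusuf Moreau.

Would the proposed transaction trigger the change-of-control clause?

The purchase adds only to Mateo's holdings (Yusuf's stake shrinks), so Mateo is the only person who could newly come to control Anchor.
Mateo holds 81% of Redfern, so Mateo controls Redfern.
Redfern holds 100% of Palisade, so Mateo controls Palisade.
Neither Mateo nor any entity Mateo controls holds any voting interest in Anchor.
So before the transaction, Mateo does not control Anchor.
After the purchase, Mateo's direct stake in Ardent rises to 32% + 34% = 66%, and Yusuf's stake falls to 5%.
Mateo's side now holds 66% of Ardent, not > 75%, so Mateo still does not control Ardent.
After the transaction, neither Mateo nor any entity Mateo controls holds a voting interest in Anchor, so Mateo still does not control it.
No new person acquires control, so the clause is not triggered.

No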